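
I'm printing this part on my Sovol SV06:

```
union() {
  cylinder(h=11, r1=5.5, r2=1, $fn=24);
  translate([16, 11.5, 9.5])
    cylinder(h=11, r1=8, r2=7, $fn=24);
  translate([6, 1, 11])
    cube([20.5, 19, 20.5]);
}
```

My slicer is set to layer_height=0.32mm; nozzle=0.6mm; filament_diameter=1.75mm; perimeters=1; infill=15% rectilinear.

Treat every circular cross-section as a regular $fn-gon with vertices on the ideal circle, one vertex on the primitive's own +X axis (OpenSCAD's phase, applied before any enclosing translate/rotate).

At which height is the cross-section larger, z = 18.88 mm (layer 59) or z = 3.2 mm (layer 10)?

layer 59 (z = 18.88 mm)

Layer 59 (z = 18.88): the cone is absent (z outside [0, 11]); the cone at (16, 11.5): at t=0.853 of its height the radius interpolates to r₁+(r₂−r₁)t = 7.147, giving a regular 24-gon of that circumradius (area = (24/2)·7.147²·sin(360°/24) = 158.66 mm²); the cube at (6, 1) (footprint 20.5×19) is included at this height (area 389.50 mm²); Combining (union): the cone at (16, 11.5) lies entirely inside the 20.5×19 cube at (6, 1), so the union is just the 20.5×19 cube at (6, 1) — area = 389.50 mm². So its area = 389.50 mm². Layer 10 (z = 3.2): the cone contributes a regular 24-gon of circumradius 4.191 (interpolated between r1=5.5 and r2=1 at t=0.291) (area = (24/2)·4.191²·sin(360°/24) = 54.55 mm²); the cone at (16, 11.5) is absent (z outside [9.5, 20.5]); the cube at (6, 1) does not reach this height (z outside [11, 31.5]); Taking the union: only the cone is present, so the union is just that shape — area = 54.55 mm². So its area = 54.55 mm². Layer 59 is larger (389.50 vs 54.55 mm²).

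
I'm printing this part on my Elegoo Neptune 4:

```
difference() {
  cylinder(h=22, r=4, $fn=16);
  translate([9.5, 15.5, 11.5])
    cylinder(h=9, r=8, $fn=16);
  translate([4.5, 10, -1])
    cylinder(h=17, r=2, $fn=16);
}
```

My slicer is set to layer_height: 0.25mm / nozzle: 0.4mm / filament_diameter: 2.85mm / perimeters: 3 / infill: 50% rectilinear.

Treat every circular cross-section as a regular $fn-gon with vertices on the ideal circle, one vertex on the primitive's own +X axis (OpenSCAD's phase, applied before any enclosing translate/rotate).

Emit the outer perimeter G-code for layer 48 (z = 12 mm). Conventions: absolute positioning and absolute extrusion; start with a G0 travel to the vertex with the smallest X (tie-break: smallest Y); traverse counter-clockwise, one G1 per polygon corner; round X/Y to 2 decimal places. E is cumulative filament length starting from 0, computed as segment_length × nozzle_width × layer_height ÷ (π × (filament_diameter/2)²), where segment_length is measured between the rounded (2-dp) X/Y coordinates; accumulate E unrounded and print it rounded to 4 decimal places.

At z = 12 mm: the r=4 cylinder contributes a regular 16-gon of circumradius 4; the r=8 cylinder at (9.5, 15.5) contributes a regular 16-gon of circumradius 8; the r=2 cylinder at (4.5, 10) contributes a regular 16-gon of circumradius 2; Subtracting the remaining from the first: starting from the r=4 cylinder, the r=8 cylinder at (9.5, 15.5) misses the remaining region (no effect); the r=2 cylinder at (4.5, 10) misses the remaining region (no effect) — 1 connected region. The outline is a single polygon with 16 vertices. Extrusion per mm of travel: 0.4 × 0.25 / (π × 1.425²) = 0.015675. Accumulating E over each segment gives final E = 0.3917.

G0 X-4.00 Y0.00 Z12.00
G1 X-3.70 Y-1.53 E0.0244
G1 X-2.83 Y-2.83 E0.0490
G1 X-1.53 Y-3.70 E0.0735
G1 X0.00 Y-4.00 E0.0979
G1 X1.53 Y-3.70 E0.1224
G1 X2.83 Y-2.83 E0.1469
G1 X3.70 Y-1.53 E0.1714
G1 X4.00 Y0.00 E0.1958
G1 X3.70 Y1.53 E0.2203
G1 X2.83 Y2.83 E0.2448
G1 X1.53 Y3.70 E0.2693
G1 X0.00 Y4.00 E0.2938
G1 X-1.53 Y3.70 E0.3182
G1 X-2.83 Y2.83 E0.3427
G1 X-3.70 Y1.53 E0.3672
G1 X-4.00 Y0.00 E0.3917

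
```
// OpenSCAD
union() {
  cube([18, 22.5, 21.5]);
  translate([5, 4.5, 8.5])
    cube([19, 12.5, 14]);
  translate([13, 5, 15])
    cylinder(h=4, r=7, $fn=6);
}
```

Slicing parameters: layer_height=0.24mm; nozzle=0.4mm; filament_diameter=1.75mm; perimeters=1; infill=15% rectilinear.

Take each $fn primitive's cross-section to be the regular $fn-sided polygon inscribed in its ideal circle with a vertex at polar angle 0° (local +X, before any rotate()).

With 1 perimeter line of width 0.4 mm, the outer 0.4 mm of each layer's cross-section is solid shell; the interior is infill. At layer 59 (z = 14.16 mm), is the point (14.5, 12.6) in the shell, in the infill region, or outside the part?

At z = 14.16 mm: the 18×22.5 cube contributes its full rectangle; the cube at (5, 4.5) (footprint 19×12.5) is included at this height; the cylinder at (13, 5) is absent (z outside [15, 19]); Combining (union): the regions partially overlap (shared area 162.50 mm²), so overlapping operands fuse into one piece — 1 connected region. Overall, the cross-section is a single solid region. The nearest boundary edge runs (18.00, 22.50)→(18.00, 17.00); distance from the point to it = 5.62 mm. The point is inside the cross-section and 5.62 mm from the nearest boundary — more than the 0.4 mm shell width (1 × 0.4), so it's in the infill interior.

infill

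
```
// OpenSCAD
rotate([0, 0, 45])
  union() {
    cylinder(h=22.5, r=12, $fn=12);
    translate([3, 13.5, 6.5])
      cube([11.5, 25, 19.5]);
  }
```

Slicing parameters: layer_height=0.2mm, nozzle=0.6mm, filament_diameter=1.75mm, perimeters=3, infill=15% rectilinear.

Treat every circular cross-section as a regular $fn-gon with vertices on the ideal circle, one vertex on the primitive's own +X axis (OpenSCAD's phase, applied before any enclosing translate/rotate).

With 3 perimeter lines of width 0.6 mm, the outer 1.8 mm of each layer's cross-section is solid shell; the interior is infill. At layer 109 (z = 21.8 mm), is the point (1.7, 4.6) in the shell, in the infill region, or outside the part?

infill

At z = 21.8 mm: the cylinder: section is a regular 12-gon, circumradius r=12; the 11.5×25 cube at (3, 13.5) contributes its full rectangle; Combining (union): the 2 present regions are separate (no shared area or edge), so areas and boundary lengths simply add and each stays a separate island — 2 connected regions; (rotated 45° about Z; rotation is an isometry so areas/perimeters/island counts are preserved). Overall, the cross-section has 2 separate islands. Undo the 45° rotation: the query point maps to (4.455, 2.051) in the un-rotated model frame. The nearest boundary edge runs (10.39, 6.00)→(12.00, 0.00); distance from the point to it = 6.76 mm. (Shell/infill is judged within the island containing the point — the largest one.) The point is inside the cross-section and 6.76 mm from the nearest boundary — more than the 1.8 mm shell width (3 × 0.6), so it's in the infill interior.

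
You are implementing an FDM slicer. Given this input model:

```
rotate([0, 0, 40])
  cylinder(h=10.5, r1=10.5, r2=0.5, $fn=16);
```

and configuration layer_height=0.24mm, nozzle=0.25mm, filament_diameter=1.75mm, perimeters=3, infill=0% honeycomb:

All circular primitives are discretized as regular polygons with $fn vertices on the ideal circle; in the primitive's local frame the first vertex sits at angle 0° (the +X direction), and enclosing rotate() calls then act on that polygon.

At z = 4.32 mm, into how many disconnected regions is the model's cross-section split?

At z = 4.32 mm: the cone: at t=0.411 of its height the radius interpolates to r₁+(r₂−r₁)t = 6.386, giving a regular 16-gon of that circumradius; (whole slice rotated 40° about Z — lengths, areas and connectivity unchanged). The result has 1 disconnected region.

1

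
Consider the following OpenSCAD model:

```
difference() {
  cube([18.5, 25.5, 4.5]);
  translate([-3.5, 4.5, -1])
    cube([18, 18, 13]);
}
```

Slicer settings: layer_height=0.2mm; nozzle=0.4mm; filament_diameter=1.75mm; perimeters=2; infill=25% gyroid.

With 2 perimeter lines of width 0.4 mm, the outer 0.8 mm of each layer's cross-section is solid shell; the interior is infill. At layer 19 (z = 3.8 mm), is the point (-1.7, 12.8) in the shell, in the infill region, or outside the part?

At z = 3.8 mm: the cube (footprint 18.5×25.5) is included at this height; the cube at (-3.5, 4.5) (footprint 18×18) is included at this height; Taking the first minus the rest: starting from the 18.5×25.5 cube, the 18×18 cube at (-3.5, 4.5) partially overlaps it — only the 261.00 mm² overlap (of its 324.00 mm²) is removed, clipping the outline — 1 connected region. Overall, the cross-section is a single solid region. The nearest boundary edge runs (0.00, 0.00)→(0.00, 4.50); distance from the point to it = 8.47 mm. The point is not inside any of the regions above, so it lies outside the cross-section (8.47 mm from the nearest boundary).

outside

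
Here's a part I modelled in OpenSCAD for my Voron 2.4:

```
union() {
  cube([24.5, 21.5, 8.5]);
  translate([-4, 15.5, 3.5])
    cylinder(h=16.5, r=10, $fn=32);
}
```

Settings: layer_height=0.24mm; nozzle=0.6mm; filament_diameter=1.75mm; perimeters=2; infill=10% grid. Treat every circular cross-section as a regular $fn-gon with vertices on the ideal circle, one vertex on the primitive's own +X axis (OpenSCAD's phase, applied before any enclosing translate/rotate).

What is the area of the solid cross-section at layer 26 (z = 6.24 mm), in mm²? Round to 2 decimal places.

767.66 mm²

At z = 6.24 mm: the 24.5×21.5 cube contributes its full rectangle (area 526.75 mm²); the r=10 cylinder at (-4, 15.5) contributes a regular 32-gon of circumradius 10 (area = (32/2)·10.000²·sin(360°/32) = 312.14 mm²); Combining (union): the regions partially overlap — summed areas 838.89 mm² minus the doubly-counted overlap 71.23 mm² gives 767.66 mm² — area = 767.66 mm². Overall, the cross-section is a single solid region. Net area = 767.66 mm².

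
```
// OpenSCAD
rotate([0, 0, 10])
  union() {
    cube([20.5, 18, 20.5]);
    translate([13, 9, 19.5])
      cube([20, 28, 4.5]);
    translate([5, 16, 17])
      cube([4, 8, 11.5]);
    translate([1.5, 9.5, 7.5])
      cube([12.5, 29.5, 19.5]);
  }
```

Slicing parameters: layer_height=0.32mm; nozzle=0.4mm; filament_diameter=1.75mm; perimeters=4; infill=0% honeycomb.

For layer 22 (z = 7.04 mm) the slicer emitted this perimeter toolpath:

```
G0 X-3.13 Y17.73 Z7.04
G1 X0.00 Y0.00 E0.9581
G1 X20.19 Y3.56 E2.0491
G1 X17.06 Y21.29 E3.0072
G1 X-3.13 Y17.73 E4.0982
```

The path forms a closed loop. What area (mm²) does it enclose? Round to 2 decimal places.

Apply the shoelace formula to the sequence of (X, Y) vertices; enclosed area = 369.11 mm².

369.11 mm²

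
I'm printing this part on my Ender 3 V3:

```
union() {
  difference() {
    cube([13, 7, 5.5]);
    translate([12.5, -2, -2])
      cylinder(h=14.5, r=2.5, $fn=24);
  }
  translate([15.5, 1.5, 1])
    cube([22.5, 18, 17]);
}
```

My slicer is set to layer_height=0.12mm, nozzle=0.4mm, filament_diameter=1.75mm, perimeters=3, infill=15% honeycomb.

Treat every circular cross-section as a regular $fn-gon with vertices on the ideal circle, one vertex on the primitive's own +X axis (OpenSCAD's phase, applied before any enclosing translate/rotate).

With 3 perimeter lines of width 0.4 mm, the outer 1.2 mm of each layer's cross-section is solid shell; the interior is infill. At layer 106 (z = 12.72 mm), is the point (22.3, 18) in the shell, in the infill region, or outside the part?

infill

At z = 12.72 mm: the cube is not intersected at this z (z outside [0, 5.5]); the cylinder at (12.5, -2) does not reach this height (z outside [-2, 12.5]); Subtracting the remaining from the first: the first operand is absent here, so nothing remains; the 22.5×18 cube at (15.5, 1.5) contributes its full rectangle; Combining (union): only the 22.5×18 cube at (15.5, 1.5) is present, so the union is just that shape — 1 connected region. Overall, the cross-section is a single solid region. The nearest boundary edge runs (38.00, 19.50)→(15.50, 19.50); distance from the point to it = 1.50 mm. The point is inside the cross-section and 1.50 mm from the nearest boundary — more than the 1.2 mm shell width (3 × 0.4), so it's in the infill interior.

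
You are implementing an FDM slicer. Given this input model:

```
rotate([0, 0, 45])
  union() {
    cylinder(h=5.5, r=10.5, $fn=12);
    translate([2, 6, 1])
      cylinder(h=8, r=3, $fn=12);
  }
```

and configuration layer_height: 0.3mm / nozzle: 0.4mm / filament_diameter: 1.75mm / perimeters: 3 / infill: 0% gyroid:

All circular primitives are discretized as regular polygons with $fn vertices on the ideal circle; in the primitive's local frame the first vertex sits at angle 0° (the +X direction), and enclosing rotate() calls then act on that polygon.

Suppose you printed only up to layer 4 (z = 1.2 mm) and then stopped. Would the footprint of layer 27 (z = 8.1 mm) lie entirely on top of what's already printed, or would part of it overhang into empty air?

entirely on top

Compare the two slices. At z = 1.2: the r=10.5 cylinder contributes a regular 12-gon of circumradius 10.5 (area = (12/2)·10.500²·sin(360°/12) = 330.75 mm²); the r=3 cylinder at (2, 6) gives a regular 12-gon of circumradius 3 (constant along its height) (area = (12/2)·3.000²·sin(360°/12) = 27.00 mm²); Combining (union): the r=3 cylinder at (2, 6) lies entirely inside the r=10.5 cylinder, so the union is just the r=10.5 cylinder — area = 330.75 mm²; (whole slice rotated 45° about Z — lengths, areas and connectivity unchanged). At z = 8.1: the cylinder is absent (z outside [0, 5.5]); the cylinder at (2, 6): section is a regular 12-gon, circumradius r=3 (area = (12/2)·3.000²·sin(360°/12) = 27.00 mm²); Taking the union: only the r=3 cylinder at (2, 6) is present, so the union is just that shape — area = 27.00 mm²; (whole slice rotated 45° about Z — lengths, areas and connectivity unchanged). Checking containment: the cross-section at z = 8.1 is a subset of the cross-section at z = 1.2.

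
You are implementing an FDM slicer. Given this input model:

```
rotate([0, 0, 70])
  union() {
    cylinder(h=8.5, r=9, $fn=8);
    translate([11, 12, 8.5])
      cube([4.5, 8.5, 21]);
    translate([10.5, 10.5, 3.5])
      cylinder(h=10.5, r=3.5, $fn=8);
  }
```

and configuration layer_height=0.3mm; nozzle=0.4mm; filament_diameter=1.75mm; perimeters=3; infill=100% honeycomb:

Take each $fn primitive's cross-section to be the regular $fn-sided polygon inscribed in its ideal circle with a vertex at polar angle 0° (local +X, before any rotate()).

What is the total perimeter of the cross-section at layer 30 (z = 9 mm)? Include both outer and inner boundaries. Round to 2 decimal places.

40.07 mm

At z = 9 mm: the cylinder does not reach this height (z outside [0, 8.5]); the 4.5×8.5 cube at (11, 12) contributes its full rectangle (perimeter 26.00 mm); the r=3.5 cylinder at (10.5, 10.5) gives a regular 8-gon of circumradius 3.5 (constant along its height) (perimeter = 2·8·3.500·sin(180°/8) = 21.43 mm); Merging all regions: the regions partially overlap (shared area 2.93 mm²), so the edge portions inside another operand are dropped and the merged outline is re-measured after clipping — boundary = 40.07 mm; (whole slice rotated 70° about Z — lengths, areas and connectivity unchanged). Overall, the cross-section is a single solid region. Total boundary length (outer) = 40.07 mm.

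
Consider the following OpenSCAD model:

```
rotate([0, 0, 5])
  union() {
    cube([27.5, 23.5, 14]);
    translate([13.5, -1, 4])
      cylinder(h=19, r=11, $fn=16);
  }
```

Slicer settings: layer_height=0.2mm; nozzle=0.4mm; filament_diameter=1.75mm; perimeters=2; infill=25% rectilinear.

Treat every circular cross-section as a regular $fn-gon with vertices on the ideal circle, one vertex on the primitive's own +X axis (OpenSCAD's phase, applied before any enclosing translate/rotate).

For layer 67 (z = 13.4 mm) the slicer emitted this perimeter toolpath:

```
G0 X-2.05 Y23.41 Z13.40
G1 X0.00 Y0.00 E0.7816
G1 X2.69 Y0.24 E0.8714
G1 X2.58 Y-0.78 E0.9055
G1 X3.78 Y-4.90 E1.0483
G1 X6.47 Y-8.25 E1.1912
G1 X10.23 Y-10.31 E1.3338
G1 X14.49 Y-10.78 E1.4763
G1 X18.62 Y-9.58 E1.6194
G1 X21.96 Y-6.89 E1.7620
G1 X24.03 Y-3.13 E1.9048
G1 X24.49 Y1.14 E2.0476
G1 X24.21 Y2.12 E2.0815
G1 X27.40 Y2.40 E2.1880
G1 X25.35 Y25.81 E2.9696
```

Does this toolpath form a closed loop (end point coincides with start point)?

no

Start point (G0): (-2.05, 23.41). End point (last G1): the path does not return to the start — open.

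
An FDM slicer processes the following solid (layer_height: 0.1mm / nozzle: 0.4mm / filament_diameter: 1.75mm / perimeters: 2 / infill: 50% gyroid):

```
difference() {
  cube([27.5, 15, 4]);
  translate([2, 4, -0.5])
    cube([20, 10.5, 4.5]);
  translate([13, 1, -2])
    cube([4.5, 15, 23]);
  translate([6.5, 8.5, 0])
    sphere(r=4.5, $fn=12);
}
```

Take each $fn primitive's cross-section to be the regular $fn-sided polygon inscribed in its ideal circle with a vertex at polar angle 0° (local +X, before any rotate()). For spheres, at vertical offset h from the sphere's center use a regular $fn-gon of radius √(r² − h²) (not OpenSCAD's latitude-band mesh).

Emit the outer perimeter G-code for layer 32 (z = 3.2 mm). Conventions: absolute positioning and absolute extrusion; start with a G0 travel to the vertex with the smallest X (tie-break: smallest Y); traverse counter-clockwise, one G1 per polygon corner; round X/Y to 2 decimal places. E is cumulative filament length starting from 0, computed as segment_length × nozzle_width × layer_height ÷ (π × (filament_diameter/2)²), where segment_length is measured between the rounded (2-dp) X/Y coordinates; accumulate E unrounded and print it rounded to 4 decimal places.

At z = 3.2 mm: the cube (footprint 27.5×15) is included at this height; the cube at (2, 4) is present — its section is the full 20×10.5 rectangle; the cube at (13, 1) (footprint 4.5×15) is included at this height; the sphere at (6.5, 8.5): section is a regular 12-gon, circumradius = √(r²−h²) = √(4.5²−3.2²) = 3.164; Subtracting the remaining from the first: starting from the 27.5×15 cube, the 20×10.5 cube at (2, 4) lies wholly inside it (removes its full 210.00 mm² and its 61.00 mm outline becomes a hole wall); the 4.5×15 cube at (13, 1) partially overlaps it — only the 15.75 mm² overlap (of its 67.50 mm²) is removed, clipping the outline; the r=4.5 sphere at (6.5, 8.5) misses the remaining region (no effect) — 1 connected region. The outline is a single polygon with 16 vertices. Extrusion per mm of travel: 0.4 × 0.1 / (π × 0.875²) = 0.016630. Accumulating E over each segment gives final E = 2.3947.

G0 X0.00 Y0.00 Z3.20
G1 X27.50 Y0.00 E0.4573
G1 X27.50 Y15.00 E0.7068
G1 X17.50 Y15.00 E0.8731
G1 X17.50 Y14.50 E0.8814
G1 X22.00 Y14.50 E0.9562
G1 X22.00 Y4.00 E1.1308
G1 X17.50 Y4.00 E1.2057
G1 X17.50 Y1.00 E1.2556
G1 X13.00 Y1.00 E1.3304
G1 X13.00 Y4.00 E1.3803
G1 X2.00 Y4.00 E1.5632
G1 X2.00 Y14.50 E1.7378
G1 X13.00 Y14.50 E1.9208
G1 X13.00 Y15.00 E1.9291
G1 X0.00 Y15.00 E2.1453
G1 X0.00 Y0.00 E2.3947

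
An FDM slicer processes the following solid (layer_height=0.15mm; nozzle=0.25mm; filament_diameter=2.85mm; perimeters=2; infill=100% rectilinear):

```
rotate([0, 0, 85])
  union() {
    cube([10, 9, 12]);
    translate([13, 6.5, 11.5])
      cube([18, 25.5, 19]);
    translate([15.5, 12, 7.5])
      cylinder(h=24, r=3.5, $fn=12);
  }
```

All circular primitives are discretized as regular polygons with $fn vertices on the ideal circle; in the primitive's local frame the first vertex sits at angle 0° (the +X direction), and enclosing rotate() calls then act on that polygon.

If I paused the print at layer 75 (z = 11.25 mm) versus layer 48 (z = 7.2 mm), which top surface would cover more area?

layer 75 (z = 11.25 mm)

Layer 75 (z = 11.25): the cube is present — its section is the full 10×9 rectangle (area 90.00 mm²); the cube at (13, 6.5) is absent (z outside [11.5, 30.5]); the cylinder at (15.5, 12): section is a regular 12-gon, circumradius r=3.5 (area = (12/2)·3.500²·sin(360°/12) = 36.75 mm²); Taking the union: the 2 present regions are separate (no shared area or edge), so areas and boundary lengths simply add and each stays a separate island — area = 126.75 mm²; (rotated 85° about Z; rotation is an isometry so areas/perimeters/island counts are preserved). So its area = 126.75 mm². Layer 48 (z = 7.2): the 10×9 cube contributes its full rectangle (area 90.00 mm²); the cube at (13, 6.5) is not intersected at this z (z outside [11.5, 30.5]); the cylinder at (15.5, 12) does not reach this height (z outside [7.5, 31.5]); Taking the union: only the 10×9 cube is present, so the union is just that shape — area = 90.00 mm²; (rotated 85° about Z; rotation is an isometry so areas/perimeters/island counts are preserved). So its area = 90.00 mm². Layer 75 is larger (126.75 vs 90.00 mm²).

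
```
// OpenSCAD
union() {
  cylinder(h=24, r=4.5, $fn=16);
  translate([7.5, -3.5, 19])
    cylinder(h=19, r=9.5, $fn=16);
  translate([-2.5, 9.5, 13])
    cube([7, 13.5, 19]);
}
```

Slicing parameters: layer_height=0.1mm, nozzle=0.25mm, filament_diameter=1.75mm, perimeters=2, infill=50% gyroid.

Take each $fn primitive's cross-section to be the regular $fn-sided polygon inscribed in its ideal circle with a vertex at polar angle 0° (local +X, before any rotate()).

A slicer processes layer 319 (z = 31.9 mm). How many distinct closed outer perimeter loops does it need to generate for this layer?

At z = 31.9 mm: the cylinder is absent (z outside [0, 24]); the cylinder at (7.5, -3.5): section is a regular 16-gon, circumradius r=9.5; the cube at (-2.5, 9.5) (footprint 7×13.5) is included at this height; Combining (union): the 2 present regions are separate (no shared area or edge), so areas and boundary lengths simply add and each stays a separate island — 2 connected regions. The result has 2 disconnected regions.

2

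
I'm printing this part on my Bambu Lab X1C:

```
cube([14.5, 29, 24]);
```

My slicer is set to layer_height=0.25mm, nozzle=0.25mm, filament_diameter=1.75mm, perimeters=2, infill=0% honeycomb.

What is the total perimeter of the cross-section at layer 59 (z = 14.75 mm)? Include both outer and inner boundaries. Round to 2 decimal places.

87.00 mm

At z = 14.75 mm: the cube (footprint 14.5×29) is included at this height (perimeter 87.00 mm). Overall, the cross-section is a single solid region. Total boundary length (outer) = 87.00 mm.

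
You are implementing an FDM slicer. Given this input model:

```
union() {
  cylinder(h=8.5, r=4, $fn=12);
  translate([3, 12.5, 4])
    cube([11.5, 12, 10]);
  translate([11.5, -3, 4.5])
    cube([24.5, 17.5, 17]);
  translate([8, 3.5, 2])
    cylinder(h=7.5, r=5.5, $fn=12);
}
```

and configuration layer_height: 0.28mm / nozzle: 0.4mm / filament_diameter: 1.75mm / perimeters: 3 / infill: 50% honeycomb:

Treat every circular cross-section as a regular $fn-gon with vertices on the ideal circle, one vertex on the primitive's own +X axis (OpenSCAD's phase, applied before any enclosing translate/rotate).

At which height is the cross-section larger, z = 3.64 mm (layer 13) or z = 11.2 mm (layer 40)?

layer 40 (z = 11.2 mm)

Layer 13 (z = 3.64): the cylinder: section is a regular 12-gon, circumradius r=4 (area = (12/2)·4.000²·sin(360°/12) = 48.00 mm²); the cube at (3, 12.5) is not intersected at this z (z outside [4, 14]); the cube at (11.5, -3) is not intersected at this z (z outside [4.5, 21.5]); the r=5.5 cylinder at (8, 3.5) gives a regular 12-gon of circumradius 5.5 (constant along its height) (area = (12/2)·5.500²·sin(360°/12) = 90.75 mm²); Taking the union: the regions partially overlap — summed areas 138.75 mm² minus the doubly-counted overlap 1.13 mm² gives 137.62 mm² — area = 137.62 mm². So its area = 137.62 mm². Layer 40 (z = 11.2): the cylinder does not reach this height (z outside [0, 8.5]); the cube at (3, 12.5) (footprint 11.5×12) is included at this height (area 138.00 mm²); the 24.5×17.5 cube at (11.5, -3) contributes its full rectangle (area 428.75 mm²); the cylinder at (8, 3.5) is not intersected at this z (z outside [2, 9.5]); Taking the union: the regions partially overlap — summed areas 566.75 mm² minus the doubly-counted overlap 6.00 mm² gives 560.75 mm² — area = 560.75 mm². So its area = 560.75 mm². Layer 40 is larger (560.75 vs 137.62 mm²).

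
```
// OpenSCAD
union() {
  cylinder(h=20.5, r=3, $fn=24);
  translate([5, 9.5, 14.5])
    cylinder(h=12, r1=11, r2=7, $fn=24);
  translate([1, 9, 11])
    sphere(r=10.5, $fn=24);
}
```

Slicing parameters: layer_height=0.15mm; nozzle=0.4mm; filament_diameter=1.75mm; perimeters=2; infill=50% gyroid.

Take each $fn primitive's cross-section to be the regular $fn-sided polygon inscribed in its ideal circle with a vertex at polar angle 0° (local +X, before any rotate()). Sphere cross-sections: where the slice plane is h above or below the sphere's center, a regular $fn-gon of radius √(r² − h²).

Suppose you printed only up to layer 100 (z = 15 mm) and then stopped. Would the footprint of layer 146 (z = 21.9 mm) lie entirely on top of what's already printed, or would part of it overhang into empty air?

entirely on top

Compare the two slices. At z = 15: the r=3 cylinder gives a regular 24-gon of circumradius 3 (constant along its height) (area = (24/2)·3.000²·sin(360°/24) = 27.95 mm²); the cone at (5, 9.5): at t=0.042 of its height the radius interpolates to r₁+(r₂−r₁)t = 10.833, giving a regular 24-gon of that circumradius (area = (24/2)·10.833²·sin(360°/24) = 364.50 mm²); the sphere at (1, 9): section is a regular 24-gon, circumradius = √(r²−h²) = √(10.5²−4²) = 9.708 (area = (24/2)·9.708²·sin(360°/24) = 292.72 mm²); Combining (union): the regions partially overlap — summed areas 685.18 mm² minus the doubly-counted overlap 260.60 mm² gives 424.58 mm² — area = 424.58 mm². At z = 21.9: the cylinder is absent (z outside [0, 20.5]); the cone at (5, 9.5): at t=0.617 of its height the radius interpolates to r₁+(r₂−r₁)t = 8.533, giving a regular 24-gon of that circumradius (area = (24/2)·8.533²·sin(360°/24) = 226.16 mm²); the sphere at (1, 9) does not reach this height (|z−center|=10.900 > r=10.5); Taking the union: only the cone at (5, 9.5) is present, so the union is just that shape — area = 226.16 mm². Checking containment: the cross-section at z = 21.9 is a subset of the cross-section at z = 15.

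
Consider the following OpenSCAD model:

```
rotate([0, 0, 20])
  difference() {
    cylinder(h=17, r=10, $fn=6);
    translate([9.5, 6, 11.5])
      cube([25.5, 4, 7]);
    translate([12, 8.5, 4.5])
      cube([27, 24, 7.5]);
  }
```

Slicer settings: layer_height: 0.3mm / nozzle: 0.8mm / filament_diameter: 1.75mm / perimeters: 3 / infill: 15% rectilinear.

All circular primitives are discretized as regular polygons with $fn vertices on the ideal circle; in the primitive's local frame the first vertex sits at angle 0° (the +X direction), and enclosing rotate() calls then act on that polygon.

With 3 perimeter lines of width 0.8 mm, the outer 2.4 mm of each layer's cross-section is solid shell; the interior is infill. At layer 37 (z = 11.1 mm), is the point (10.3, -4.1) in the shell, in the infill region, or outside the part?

At z = 11.1 mm: the cylinder: section is a regular 6-gon, circumradius r=10; the cube at (9.5, 6) does not reach this height (z outside [11.5, 18.5]); the cube at (12, 8.5) is present — its section is the full 27×24 rectangle; After the difference (first − rest): starting from the r=10 cylinder, the 27×24 cube at (12, 8.5) misses the remaining region (no effect) — 1 connected region; (rotated 20° about Z; rotation is an isometry so areas/perimeters/island counts are preserved). Overall, the cross-section is a single solid region. Undo the 20° rotation: the query point maps to (8.277, -7.376) in the un-rotated model frame. The nearest boundary edge runs (10.00, 0.00)→(5.00, -8.66); distance from the point to it = 2.20 mm. The point is not inside any of the regions above, so it lies outside the cross-section (2.20 mm from the nearest boundary).

outside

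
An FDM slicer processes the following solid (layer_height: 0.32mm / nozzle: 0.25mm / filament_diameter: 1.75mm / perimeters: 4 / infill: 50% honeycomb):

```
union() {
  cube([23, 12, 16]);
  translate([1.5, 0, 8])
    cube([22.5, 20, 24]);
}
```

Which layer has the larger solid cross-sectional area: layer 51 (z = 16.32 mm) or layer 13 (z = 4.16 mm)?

Layer 51 (z = 16.32): the cube is not intersected at this z (z outside [0, 16]); the 22.5×20 cube at (1.5, 0) contributes its full rectangle (area 450.00 mm²); Taking the union: only the 22.5×20 cube at (1.5, 0) is present, so the union is just that shape — area = 450.00 mm². So its area = 450.00 mm². Layer 13 (z = 4.16): the cube is present — its section is the full 23×12 rectangle (area 276.00 mm²); the cube at (1.5, 0) is absent (z outside [8, 32]); Merging all regions: only the 23×12 cube is present, so the union is just that shape — area = 276.00 mm². So its area = 276.00 mm². Layer 51 is larger (450.00 vs 276.00 mm²).

layer 51 (z = 16.32 mm)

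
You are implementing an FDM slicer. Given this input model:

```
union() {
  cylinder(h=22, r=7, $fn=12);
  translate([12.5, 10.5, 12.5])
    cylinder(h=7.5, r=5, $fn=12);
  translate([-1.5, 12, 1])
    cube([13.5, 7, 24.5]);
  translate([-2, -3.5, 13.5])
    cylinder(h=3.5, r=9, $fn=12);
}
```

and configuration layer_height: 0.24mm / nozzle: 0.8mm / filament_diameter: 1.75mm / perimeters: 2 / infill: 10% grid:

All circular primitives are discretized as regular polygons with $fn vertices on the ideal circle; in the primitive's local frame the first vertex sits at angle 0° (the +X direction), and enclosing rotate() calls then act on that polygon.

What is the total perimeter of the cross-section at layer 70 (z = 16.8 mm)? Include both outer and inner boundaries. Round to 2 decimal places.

117.89 mm

At z = 16.8 mm: the r=7 cylinder contributes a regular 12-gon of circumradius 7 (perimeter = 2·12·7.000·sin(180°/12) = 43.48 mm); the r=5 cylinder at (12.5, 10.5) gives a regular 12-gon of circumradius 5 (constant along its height) (perimeter = 2·12·5.000·sin(180°/12) = 31.06 mm); the cube at (-1.5, 12) (footprint 13.5×7) is included at this height (perimeter 41.00 mm); the r=9 cylinder at (-2, -3.5) contributes a regular 12-gon of circumradius 9 (perimeter = 2·12·9.000·sin(180°/12) = 55.90 mm); Merging all regions: the regions partially overlap (shared area 134.61 mm²), so the edge portions inside another operand are dropped and the merged outline is re-measured after clipping — boundary = 117.89 mm. Overall, the cross-section has 2 separate islands. Total boundary length (outer) = 117.89 mm.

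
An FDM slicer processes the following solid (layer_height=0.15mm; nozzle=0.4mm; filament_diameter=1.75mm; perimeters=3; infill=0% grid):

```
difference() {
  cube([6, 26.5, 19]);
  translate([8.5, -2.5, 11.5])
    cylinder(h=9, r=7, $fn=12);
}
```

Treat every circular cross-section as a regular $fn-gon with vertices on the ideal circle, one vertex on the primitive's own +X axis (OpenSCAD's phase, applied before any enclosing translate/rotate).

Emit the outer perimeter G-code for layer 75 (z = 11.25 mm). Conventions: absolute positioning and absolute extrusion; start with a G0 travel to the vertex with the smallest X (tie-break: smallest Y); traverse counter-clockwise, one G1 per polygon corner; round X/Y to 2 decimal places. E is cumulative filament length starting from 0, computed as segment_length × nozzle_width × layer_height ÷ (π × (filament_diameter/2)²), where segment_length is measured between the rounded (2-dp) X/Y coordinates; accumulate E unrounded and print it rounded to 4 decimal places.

At z = 11.25 mm: the cube is present — its section is the full 6×26.5 rectangle; the cylinder at (8.5, -2.5) is not intersected at this z (z outside [11.5, 20.5]); After the difference (first − rest): none of the subtracted shapes is present at this height, so the 6×26.5 cube is unchanged — 1 connected region. The outline is a single polygon with 4 vertices. Extrusion per mm of travel: 0.4 × 0.15 / (π × 0.875²) = 0.024945. Accumulating E over each segment gives final E = 1.6214.

G0 X0.00 Y0.00 Z11.25
G1 X6.00 Y0.00 E0.1497
G1 X6.00 Y26.50 E0.8107
G1 X0.00 Y26.50 E0.9604
G1 X0.00 Y0.00 E1.6214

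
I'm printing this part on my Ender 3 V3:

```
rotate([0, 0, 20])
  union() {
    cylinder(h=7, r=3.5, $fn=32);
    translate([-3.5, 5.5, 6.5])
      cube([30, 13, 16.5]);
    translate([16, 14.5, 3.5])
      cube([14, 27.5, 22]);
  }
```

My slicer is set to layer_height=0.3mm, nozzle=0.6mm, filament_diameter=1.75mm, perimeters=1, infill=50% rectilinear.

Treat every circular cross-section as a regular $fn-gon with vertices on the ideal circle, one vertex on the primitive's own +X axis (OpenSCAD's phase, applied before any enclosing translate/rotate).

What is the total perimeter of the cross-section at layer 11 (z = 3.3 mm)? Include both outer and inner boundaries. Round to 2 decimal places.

At z = 3.3 mm: the r=3.5 cylinder contributes a regular 32-gon of circumradius 3.5 (perimeter = 2·32·3.500·sin(180°/32) = 21.96 mm); the cube at (-3.5, 5.5) does not reach this height (z outside [6.5, 23]); the cube at (16, 14.5) is absent (z outside [3.5, 25.5]); Taking the union: only the r=3.5 cylinder is present, so the union is just that shape — boundary = 21.96 mm; (whole slice rotated 20° about Z — lengths, areas and connectivity unchanged). Overall, the cross-section is a single solid region. Total boundary length (outer) = 21.96 mm.

21.96 mm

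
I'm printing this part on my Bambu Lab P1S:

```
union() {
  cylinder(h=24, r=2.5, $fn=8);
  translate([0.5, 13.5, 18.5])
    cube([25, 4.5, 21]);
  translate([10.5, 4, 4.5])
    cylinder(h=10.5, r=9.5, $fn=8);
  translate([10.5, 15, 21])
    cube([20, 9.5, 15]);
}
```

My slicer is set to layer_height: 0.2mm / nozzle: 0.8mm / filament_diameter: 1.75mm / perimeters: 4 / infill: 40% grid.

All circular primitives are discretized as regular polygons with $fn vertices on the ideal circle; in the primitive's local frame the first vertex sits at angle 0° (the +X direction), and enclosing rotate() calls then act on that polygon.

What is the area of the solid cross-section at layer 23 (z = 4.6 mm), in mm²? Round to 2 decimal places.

272.94 mm²

At z = 4.6 mm: the r=2.5 cylinder contributes a regular 8-gon of circumradius 2.5 (area = (8/2)·2.500²·sin(360°/8) = 17.68 mm²); the cube at (0.5, 13.5) does not reach this height (z outside [18.5, 39.5]); the cylinder at (10.5, 4): section is a regular 8-gon, circumradius r=9.5 (area = (8/2)·9.500²·sin(360°/8) = 255.27 mm²); the cube at (10.5, 15) does not reach this height (z outside [21, 36]); Merging all regions: the 2 present regions are separate (no shared area or edge), so areas and boundary lengths simply add and each stays a separate island — area = 272.94 mm². Overall, the cross-section has 2 separate islands. Net area = 272.94 mm².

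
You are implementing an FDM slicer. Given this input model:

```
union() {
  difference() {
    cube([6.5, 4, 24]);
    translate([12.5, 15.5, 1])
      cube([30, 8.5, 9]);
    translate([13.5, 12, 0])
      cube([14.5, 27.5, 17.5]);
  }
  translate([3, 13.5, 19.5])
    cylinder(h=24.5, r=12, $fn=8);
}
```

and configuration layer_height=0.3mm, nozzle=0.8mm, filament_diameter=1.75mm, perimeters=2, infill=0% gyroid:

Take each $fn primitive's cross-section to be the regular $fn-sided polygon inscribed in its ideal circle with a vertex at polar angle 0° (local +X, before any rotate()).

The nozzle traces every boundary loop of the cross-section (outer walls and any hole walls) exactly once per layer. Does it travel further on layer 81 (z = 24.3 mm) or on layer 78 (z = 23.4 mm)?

Layer 81 (z = 24.3): the cube is absent (z outside [0, 24]); the cube at (12.5, 15.5) is not intersected at this z (z outside [1, 10]); the cube at (13.5, 12) is not intersected at this z (z outside [0, 17.5]); Taking the first minus the rest: the first operand is absent here, so nothing remains; the cylinder at (3, 13.5): section is a regular 8-gon, circumradius r=12 (perimeter = 2·8·12.000·sin(180°/8) = 73.48 mm); Combining (union): only the r=12 cylinder at (3, 13.5) is present, so the union is just that shape — boundary = 73.48 mm. So its perimeter = 73.48 mm. Layer 78 (z = 23.4): the cube (footprint 6.5×4) is included at this height (perimeter 21.00 mm); the cube at (12.5, 15.5) is absent (z outside [1, 10]); the cube at (13.5, 12) is not intersected at this z (z outside [0, 17.5]); After the difference (first − rest): none of the subtracted shapes is present at this height, so the 6.5×4 cube is unchanged — boundary = 21.00 mm; the cylinder at (3, 13.5): section is a regular 8-gon, circumradius r=12 (perimeter = 2·8·12.000·sin(180°/8) = 73.48 mm); Merging all regions: the regions partially overlap (shared area 11.85 mm²), so the edge portions inside another operand are dropped and the merged outline is re-measured after clipping — boundary = 78.63 mm. So its perimeter = 78.63 mm. Layer 78 is larger (78.63 vs 73.48 mm).

layer 78 (z = 23.4 mm)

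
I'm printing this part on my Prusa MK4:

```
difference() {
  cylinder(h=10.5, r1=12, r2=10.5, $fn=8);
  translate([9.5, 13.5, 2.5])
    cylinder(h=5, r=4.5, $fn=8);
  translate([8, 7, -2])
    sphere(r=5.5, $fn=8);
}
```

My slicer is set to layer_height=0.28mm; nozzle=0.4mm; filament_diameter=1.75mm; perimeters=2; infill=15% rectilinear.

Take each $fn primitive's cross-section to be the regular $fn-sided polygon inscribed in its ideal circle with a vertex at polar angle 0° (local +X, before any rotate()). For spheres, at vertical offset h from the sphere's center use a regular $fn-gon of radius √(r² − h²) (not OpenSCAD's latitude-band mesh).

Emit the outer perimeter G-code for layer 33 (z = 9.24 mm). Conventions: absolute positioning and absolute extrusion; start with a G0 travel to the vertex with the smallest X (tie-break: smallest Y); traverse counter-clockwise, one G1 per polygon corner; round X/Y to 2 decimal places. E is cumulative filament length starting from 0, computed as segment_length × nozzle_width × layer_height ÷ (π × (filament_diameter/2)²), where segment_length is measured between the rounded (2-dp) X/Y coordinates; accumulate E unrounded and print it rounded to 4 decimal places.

G0 X-10.68 Y0.00 Z9.24
G1 X-7.55 Y-7.55 E0.3806
G1 X0.00 Y-10.68 E0.7611
G1 X7.55 Y-7.55 E1.1417
G1 X10.68 Y0.00 E1.5223
G1 X7.55 Y7.55 E1.9029
G1 X0.00 Y10.68 E2.2834
G1 X-7.55 Y7.55 E2.6640
G1 X-10.68 Y0.00 E3.0446

At z = 9.24 mm: the cone: at t=0.880 of its height the radius interpolates to r₁+(r₂−r₁)t = 10.680, giving a regular 8-gon of that circumradius; the cylinder at (9.5, 13.5) does not reach this height (z outside [2.5, 7.5]); the sphere at (8, 7) is not intersected at this z (|z−center|=11.240 > r=5.5); Taking the first minus the rest: none of the subtracted shapes is present at this height, so the cone is unchanged — 1 connected region. The outline is a single polygon with 8 vertices. Extrusion per mm of travel: 0.4 × 0.28 / (π × 0.875²) = 0.046564. Accumulating E over each segment gives final E = 3.0446.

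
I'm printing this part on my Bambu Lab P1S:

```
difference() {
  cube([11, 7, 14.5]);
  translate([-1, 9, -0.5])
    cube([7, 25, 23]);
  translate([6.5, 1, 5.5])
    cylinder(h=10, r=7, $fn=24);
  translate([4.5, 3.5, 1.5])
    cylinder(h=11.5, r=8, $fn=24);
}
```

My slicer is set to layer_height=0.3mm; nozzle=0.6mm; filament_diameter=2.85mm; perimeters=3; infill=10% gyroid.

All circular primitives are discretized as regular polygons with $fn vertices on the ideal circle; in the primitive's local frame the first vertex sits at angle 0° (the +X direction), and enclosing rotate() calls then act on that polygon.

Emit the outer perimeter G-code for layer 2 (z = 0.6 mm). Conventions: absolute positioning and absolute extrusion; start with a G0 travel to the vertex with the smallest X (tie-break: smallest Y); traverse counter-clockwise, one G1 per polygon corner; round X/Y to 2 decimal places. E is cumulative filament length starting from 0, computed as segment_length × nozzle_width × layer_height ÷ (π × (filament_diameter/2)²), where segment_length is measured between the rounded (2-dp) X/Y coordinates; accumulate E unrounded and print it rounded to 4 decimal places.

G0 X0.00 Y0.00 Z0.60
G1 X11.00 Y0.00 E0.3104
G1 X11.00 Y7.00 E0.5079
G1 X0.00 Y7.00 E0.8183
G1 X0.00 Y0.00 E1.0158

At z = 0.6 mm: the 11×7 cube contributes its full rectangle; the 7×25 cube at (-1, 9) contributes its full rectangle; the cylinder at (6.5, 1) does not reach this height (z outside [5.5, 15.5]); the cylinder at (4.5, 3.5) is absent (z outside [1.5, 13]); Taking the first minus the rest: starting from the 11×7 cube, the 7×25 cube at (-1, 9) misses the remaining region (no effect) — 1 connected region. The outline is a single polygon with 4 vertices. Extrusion per mm of travel: 0.6 × 0.3 / (π × 1.425²) = 0.028216. Accumulating E over each segment gives final E = 1.0158.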